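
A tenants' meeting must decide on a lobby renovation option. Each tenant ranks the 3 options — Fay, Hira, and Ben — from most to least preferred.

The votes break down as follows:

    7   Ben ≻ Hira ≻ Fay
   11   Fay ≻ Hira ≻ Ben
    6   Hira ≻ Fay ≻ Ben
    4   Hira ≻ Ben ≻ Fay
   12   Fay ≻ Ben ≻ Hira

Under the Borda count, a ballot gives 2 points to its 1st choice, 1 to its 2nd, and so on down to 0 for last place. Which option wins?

Fay

Borda scores:
  Fay: 7·0 + 11·2 + 6·1 + 4·0 + 12·2 = 52
  Hira: 7·1 + 11·1 + 6·2 + 4·2 + 12·0 = 38
  Ben: 7·2 + 11·0 + 6·0 + 4·1 + 12·1 = 30
Fay has the highest total.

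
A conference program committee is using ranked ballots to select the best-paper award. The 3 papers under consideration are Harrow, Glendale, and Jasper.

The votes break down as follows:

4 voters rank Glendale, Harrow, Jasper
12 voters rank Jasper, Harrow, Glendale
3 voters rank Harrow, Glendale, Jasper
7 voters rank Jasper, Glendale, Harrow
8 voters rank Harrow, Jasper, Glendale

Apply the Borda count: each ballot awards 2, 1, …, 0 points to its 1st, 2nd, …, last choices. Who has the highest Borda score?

Jasper

Borda scores:
  Harrow: 4·1 + 12·1 + 3·2 + 7·0 + 8·2 = 38
  Glendale: 4·2 + 12·0 + 3·1 + 7·1 + 8·0 = 18
  Jasper: 4·0 + 12·2 + 3·0 + 7·2 + 8·1 = 46
Jasper has the highest total.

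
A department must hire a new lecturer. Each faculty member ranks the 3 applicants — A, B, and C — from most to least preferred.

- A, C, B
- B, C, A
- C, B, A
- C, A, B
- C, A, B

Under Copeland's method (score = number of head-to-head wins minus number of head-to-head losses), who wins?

Pairwise results:
  A vs B: A wins 3–2.
  A vs C: C wins 4–1.
  B vs C: C wins 4–1.
Copeland scores (wins − losses):
  A: 1 − 1 = 0
  B: 0 − 2 = -2
  C: 2 − 0 = 2
C has the best Copeland score.

C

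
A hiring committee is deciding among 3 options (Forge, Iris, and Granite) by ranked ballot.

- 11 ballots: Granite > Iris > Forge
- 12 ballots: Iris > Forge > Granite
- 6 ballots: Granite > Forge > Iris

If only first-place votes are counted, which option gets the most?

Granite

First-place vote totals:
  Forge: 0
  Iris: 12
  Granite: 17
Granite has the most first-place votes.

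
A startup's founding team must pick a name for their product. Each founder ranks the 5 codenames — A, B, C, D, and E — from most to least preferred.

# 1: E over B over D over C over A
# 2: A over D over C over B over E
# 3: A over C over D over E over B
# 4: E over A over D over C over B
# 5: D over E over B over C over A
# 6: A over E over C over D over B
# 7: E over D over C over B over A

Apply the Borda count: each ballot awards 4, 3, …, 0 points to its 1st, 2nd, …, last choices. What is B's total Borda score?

7

Borda scores:
  A: 0 + 4 + 4 + 3 + 0 + 4 + 0 = 15
  B: 3 + 1 + 0 + 0 + 2 + 0 + 1 = 7
  C: 1 + 2 + 3 + 1 + 1 + 2 + 2 = 12
  D: 2 + 3 + 2 + 2 + 4 + 1 + 3 = 17
  E: 4 + 0 + 1 + 4 + 3 + 3 + 4 = 19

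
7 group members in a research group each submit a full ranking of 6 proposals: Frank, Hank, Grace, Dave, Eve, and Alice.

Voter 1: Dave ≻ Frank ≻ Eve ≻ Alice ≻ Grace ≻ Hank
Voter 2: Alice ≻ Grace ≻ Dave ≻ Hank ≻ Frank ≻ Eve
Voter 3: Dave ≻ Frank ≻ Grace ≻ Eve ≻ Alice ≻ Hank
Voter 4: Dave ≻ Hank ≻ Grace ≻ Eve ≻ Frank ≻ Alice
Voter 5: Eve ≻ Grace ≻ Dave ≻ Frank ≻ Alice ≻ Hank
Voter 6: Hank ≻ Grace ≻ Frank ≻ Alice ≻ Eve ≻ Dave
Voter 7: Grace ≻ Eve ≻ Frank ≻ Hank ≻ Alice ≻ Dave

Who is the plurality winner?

First-place vote totals:
  Frank: 0
  Hank: 1
  Grace: 1
  Dave: 3
  Eve: 1
  Alice: 1
Dave has the most first-place votes.

Dave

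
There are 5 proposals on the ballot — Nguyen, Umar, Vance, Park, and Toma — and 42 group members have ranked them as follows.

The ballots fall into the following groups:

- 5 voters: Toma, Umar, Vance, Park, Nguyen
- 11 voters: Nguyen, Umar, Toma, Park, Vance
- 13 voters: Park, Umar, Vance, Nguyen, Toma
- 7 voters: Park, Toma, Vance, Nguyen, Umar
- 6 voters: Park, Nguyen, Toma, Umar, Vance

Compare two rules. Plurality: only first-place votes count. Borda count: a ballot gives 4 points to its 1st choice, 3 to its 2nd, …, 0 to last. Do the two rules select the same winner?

Plurality first-place counts: Nguyen 11, Umar 0, Vance 0, Park 26, Toma 5 → Park.
Borda totals: Nguyen 82, Umar 93, Vance 50, Park 120, Toma 75 → Park.
The two rules agree on Park.

Yes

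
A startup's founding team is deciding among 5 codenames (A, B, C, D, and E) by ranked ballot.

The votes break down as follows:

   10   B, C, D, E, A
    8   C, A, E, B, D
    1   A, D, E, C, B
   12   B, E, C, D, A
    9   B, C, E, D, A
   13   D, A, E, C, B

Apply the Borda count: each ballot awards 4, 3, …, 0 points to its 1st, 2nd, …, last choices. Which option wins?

Borda scores:
  A: 10·0 + 8·3 + 4 + 12·0 + 9·0 + 13·3 = 67
  B: 10·4 + 8·1 + 0 + 12·4 + 9·4 + 13·0 = 132
  C: 10·3 + 8·4 + 1 + 12·2 + 9·3 + 13·1 = 127
  D: 10·2 + 8·0 + 3 + 12·1 + 9·1 + 13·4 = 96
  E: 10·1 + 8·2 + 2 + 12·3 + 9·2 + 13·2 = 108
B has the highest total.

B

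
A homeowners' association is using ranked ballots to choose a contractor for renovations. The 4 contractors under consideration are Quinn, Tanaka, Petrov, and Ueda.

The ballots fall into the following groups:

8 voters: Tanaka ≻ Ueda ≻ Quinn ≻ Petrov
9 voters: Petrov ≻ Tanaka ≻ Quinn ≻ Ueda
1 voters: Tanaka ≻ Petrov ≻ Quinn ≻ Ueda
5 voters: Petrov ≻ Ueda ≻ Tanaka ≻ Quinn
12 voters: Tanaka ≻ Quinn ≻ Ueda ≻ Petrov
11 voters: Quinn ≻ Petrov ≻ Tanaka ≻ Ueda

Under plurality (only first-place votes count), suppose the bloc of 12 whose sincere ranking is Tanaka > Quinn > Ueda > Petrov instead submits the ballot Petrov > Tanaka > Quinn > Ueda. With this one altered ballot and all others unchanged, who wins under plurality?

Petrov

First-place totals with the altered ballot: Quinn 11, Tanaka 9, Petrov 26, Ueda 0.
The switch changes the winner from Tanaka to Petrov.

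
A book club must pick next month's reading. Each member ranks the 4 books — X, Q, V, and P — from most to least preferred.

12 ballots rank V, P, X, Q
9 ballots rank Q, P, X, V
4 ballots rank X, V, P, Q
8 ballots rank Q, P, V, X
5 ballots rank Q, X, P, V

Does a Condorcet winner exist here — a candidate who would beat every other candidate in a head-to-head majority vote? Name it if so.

Q

Head-to-head results (38 voters total):
X vs Q: Q wins 22–16.
X vs V: V wins 20–18.
X vs P: P wins 29–9.
Q vs V: Q wins 22–16.
Q vs P: Q wins 22–16.
V vs P: P wins 22–16.
Q beats each rival — X (22–16), V (22–16), P (22–16) — so Q is the Condorcet winner.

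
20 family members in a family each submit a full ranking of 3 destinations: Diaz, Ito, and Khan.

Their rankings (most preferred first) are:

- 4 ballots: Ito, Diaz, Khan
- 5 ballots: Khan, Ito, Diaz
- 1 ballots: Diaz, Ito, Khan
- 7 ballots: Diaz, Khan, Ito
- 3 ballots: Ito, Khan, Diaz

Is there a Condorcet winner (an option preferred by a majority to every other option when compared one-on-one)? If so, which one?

Head-to-head results (20 voters total):
Diaz vs Ito: Ito wins 12–8.
Diaz vs Khan: Diaz wins 12–8.
Ito vs Khan: Khan wins 12–8.
No candidate beats all others: Diaz beats Khan beats Ito beats Diaz, a majority cycle.

There is no Condorcet winner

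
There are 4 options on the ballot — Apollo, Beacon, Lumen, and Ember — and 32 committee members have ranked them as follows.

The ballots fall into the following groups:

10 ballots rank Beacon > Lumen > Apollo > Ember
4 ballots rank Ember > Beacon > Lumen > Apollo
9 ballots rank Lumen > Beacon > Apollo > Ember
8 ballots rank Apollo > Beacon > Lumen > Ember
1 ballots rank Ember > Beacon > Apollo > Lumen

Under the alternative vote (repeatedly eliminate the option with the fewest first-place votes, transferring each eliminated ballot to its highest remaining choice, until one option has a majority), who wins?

Beacon

Round 1: Beacon 10, Lumen 9, Apollo 8, Ember 5. Ember has the fewest and is eliminated.
Round 2: Beacon 15, Lumen 9, Apollo 8. Apollo has the fewest and is eliminated.
Round 3: Beacon 23, Lumen 9. Beacon has a majority.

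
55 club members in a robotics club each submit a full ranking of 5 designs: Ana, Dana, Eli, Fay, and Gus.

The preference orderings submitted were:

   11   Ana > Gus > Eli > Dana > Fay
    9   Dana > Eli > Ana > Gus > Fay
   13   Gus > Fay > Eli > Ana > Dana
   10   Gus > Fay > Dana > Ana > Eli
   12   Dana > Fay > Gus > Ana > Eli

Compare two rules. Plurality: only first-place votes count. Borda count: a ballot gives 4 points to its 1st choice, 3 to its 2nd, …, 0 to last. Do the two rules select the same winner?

Plurality first-place counts: Ana 11, Dana 21, Eli 0, Fay 0, Gus 23 → Gus.
Borda totals: Ana 97, Dana 115, Eli 75, Fay 105, Gus 158 → Gus.
The two rules agree on Gus.

Yes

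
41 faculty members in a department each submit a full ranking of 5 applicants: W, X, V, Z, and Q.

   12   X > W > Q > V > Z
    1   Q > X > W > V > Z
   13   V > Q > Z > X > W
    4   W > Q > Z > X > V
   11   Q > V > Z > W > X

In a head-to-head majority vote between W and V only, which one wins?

Ballots ranking W above V: 12+1+4 = 17.
Ballots ranking V above W: 13+11 = 24.
V wins the head-to-head, 24–17.

V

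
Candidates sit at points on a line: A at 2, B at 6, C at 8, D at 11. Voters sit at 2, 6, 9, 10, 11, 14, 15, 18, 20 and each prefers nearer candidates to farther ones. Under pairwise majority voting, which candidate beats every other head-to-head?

D

With single-peaked preferences on a line, the Condorcet winner is the candidate closest to the median voter.
The median voter (position 11) is closest to D at 11.
Check: D vs A — voters closer to D: 7 of 9.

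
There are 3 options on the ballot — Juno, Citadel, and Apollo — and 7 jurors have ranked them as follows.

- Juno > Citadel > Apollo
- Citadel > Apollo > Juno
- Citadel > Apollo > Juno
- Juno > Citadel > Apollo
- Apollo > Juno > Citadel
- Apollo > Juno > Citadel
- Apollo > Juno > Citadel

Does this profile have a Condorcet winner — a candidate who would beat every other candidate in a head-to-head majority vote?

Head-to-head results (7 voters total):
Juno vs Citadel: Juno wins 5–2.
Juno vs Apollo: Apollo wins 5–2.
Citadel vs Apollo: Citadel wins 4–3.
No candidate beats all others: Juno beats Citadel beats Apollo beats Juno, a majority cycle.

No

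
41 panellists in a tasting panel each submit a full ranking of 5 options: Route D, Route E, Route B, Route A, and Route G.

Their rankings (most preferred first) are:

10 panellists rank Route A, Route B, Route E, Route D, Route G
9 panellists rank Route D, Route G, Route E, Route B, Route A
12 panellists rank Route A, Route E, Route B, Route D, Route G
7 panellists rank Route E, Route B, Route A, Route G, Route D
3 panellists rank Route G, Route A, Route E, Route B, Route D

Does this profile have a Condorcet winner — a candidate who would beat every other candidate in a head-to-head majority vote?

Yes

Head-to-head results (41 voters total):
Route D vs Route E: Route E wins 32–9.
Route D vs Route B: Route B wins 32–9.
Route D vs Route A: Route A wins 32–9.
Route D vs Route G: Route D wins 31–10.
Route E vs Route B: Route E wins 31–10.
Route E vs Route A: Route A wins 25–16.
Route E vs Route G: Route E wins 29–12.
Route B vs Route A: Route A wins 25–16.
Route B vs Route G: Route B wins 29–12.
Route A vs Route G: Route A wins 29–12.
Route A beats each rival — Route D (32–9), Route E (25–16), Route B (25–16), Route G (29–12) — so Route A is the Condorcet winner.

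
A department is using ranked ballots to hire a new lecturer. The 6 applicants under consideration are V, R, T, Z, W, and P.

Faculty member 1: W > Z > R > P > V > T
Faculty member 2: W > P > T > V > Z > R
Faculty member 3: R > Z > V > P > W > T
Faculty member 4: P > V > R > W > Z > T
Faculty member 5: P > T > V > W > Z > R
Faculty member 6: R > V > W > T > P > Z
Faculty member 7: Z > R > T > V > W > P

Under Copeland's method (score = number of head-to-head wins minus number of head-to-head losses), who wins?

Pairwise results:
  V vs R: R wins 4–3.
  V vs T: V wins 4–3.
  V vs Z: V wins 4–3.
  V vs W: V wins 5–2.
  V vs P: P wins 4–3.
  R vs T: R wins 5–2.
  R vs Z: Z wins 4–3.
  R vs W: R wins 4–3.
  R vs P: R wins 4–3.
  T vs Z: Z wins 4–3.
  T vs W: W wins 5–2.
  T vs P: P wins 5–2.
  Z vs W: W wins 5–2.
  Z vs P: P wins 4–3.
  W vs P: W wins 4–3.
Copeland scores (wins − losses):
  V: 3 − 2 = 1
  R: 4 − 1 = 3
  T: 0 − 5 = -5
  Z: 2 − 3 = -1
  W: 3 − 2 = 1
  P: 3 − 2 = 1
R has the best Copeland score.

R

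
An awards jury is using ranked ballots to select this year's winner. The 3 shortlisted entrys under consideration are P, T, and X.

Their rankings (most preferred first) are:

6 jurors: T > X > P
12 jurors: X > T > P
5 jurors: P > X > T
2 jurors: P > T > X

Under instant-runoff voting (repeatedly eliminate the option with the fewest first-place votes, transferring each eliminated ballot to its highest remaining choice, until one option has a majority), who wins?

X

Round 1: X 12, P 7, T 6. T has the fewest and is eliminated.
Round 2: X 18, P 7. X has a majority.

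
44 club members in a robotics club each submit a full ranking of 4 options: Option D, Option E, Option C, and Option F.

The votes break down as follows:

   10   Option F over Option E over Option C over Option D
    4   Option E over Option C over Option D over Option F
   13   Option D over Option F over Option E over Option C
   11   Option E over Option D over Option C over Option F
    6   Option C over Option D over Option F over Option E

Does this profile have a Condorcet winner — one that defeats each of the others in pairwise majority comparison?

No

Head-to-head results (44 voters total):
Option D vs Option E: Option E wins 25–19.
Option D vs Option C: Option D wins 24–20.
Option D vs Option F: Option D wins 34–10.
Option E vs Option C: Option E wins 38–6.
Option E vs Option F: Option F wins 29–15.
Option C vs Option F: Option F wins 23–21.
No candidate beats all others: Option D beats Option F beats Option E beats Option D, a majority cycle.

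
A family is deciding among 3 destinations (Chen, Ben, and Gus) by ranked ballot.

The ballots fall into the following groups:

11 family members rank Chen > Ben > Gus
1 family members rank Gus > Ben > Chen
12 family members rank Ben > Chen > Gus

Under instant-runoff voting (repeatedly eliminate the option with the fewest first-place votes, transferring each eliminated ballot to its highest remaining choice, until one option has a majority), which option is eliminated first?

Round 1: Ben 12, Chen 11, Gus 1. Gus has the fewest and is eliminated.
Round 2: Ben 13, Chen 11. Ben has a majority.

Gus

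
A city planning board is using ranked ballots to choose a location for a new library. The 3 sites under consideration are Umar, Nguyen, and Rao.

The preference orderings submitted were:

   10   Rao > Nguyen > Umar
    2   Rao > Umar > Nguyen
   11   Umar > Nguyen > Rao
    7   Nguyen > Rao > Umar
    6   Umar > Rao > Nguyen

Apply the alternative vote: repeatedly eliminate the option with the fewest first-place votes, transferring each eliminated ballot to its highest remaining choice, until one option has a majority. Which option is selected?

Rao

Round 1: Umar 17, Rao 12, Nguyen 7. Nguyen has the fewest and is eliminated.
Round 2: Rao 19, Umar 17. Rao has a majority.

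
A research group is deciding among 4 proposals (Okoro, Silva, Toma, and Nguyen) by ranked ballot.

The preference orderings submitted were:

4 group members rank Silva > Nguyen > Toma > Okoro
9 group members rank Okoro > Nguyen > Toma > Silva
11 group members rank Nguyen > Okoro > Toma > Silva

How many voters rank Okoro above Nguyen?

9

Ballots ranking Okoro above Nguyen: 9.
Ballots ranking Nguyen above Okoro: 4+11 = 15.
So 9 of 24 voters prefer Okoro to Nguyen.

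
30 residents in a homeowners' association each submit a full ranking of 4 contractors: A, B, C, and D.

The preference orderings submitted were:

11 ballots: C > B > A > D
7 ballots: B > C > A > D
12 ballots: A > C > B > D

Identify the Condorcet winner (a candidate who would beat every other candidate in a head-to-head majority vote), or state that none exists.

C

Head-to-head results (30 voters total):
A vs B: B wins 18–12.
A vs C: C wins 18–12.
A vs D: A wins 30–0.
B vs C: C wins 23–7.
B vs D: B wins 30–0.
C vs D: C wins 30–0.
C beats each rival — A (18–12), B (23–7), D (30–0) — so C is the Condorcet winner.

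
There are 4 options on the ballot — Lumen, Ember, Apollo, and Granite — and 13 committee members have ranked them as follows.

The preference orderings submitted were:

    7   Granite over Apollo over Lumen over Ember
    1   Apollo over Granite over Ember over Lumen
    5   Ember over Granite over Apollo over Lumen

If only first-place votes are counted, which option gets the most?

Granite

First-place vote totals:
  Lumen: 0
  Ember: 5
  Apollo: 1
  Granite: 7
Granite has the most first-place votes.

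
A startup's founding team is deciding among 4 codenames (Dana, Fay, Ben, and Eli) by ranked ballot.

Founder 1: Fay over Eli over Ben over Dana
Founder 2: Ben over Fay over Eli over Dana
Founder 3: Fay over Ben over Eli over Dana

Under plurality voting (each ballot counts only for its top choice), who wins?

First-place vote totals:
  Dana: 0
  Fay: 2
  Ben: 1
  Eli: 0
Fay has the most first-place votes.

Fay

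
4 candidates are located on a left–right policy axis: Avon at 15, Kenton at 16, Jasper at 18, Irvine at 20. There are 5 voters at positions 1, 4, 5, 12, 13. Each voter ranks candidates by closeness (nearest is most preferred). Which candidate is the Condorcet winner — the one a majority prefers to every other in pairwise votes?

With single-peaked preferences on a line, the Condorcet winner is the candidate closest to the median voter.
The median voter (position 5) is closest to Avon at 15.
Check: Avon vs Kenton — voters closer to Avon: 5 of 5.

Avon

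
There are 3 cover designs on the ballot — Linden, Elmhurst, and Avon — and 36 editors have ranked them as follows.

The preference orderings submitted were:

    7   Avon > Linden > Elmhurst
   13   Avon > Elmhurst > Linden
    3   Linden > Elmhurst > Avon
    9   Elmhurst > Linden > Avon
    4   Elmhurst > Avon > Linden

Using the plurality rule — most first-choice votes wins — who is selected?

Avon

First-place vote totals:
  Linden: 3
  Elmhurst: 13
  Avon: 20
Avon has the most first-place votes.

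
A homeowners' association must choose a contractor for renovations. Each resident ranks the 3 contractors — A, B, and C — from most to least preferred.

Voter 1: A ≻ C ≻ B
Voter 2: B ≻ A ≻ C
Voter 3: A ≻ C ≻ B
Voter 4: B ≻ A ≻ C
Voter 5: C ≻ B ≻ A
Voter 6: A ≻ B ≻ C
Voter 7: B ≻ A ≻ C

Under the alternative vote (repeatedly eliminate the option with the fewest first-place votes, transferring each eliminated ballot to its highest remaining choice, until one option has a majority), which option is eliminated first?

Round 1: A 3, B 3, C 1. C has the fewest and is eliminated.
Round 2: B 4, A 3. B has a majority.

C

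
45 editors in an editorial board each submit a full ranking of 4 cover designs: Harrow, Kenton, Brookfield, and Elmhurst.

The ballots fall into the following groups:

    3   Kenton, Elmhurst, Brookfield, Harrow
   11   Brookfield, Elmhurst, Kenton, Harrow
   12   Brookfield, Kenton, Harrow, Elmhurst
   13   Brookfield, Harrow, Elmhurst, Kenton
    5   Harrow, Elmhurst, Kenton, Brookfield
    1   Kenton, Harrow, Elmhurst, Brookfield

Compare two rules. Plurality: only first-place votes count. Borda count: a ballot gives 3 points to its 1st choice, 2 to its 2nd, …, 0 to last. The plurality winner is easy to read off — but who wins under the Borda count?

Plurality first-place counts: Harrow 5, Kenton 4, Brookfield 36, Elmhurst 0 → Brookfield.
Borda totals: Harrow 55, Kenton 52, Brookfield 111, Elmhurst 52 → Brookfield.

Brookfield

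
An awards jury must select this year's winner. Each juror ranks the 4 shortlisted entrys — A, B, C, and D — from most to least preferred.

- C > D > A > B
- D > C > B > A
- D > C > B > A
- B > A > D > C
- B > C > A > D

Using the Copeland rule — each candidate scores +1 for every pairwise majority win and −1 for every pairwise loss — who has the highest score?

Pairwise results:
  A vs B: B wins 4–1.
  A vs C: C wins 4–1.
  A vs D: D wins 3–2.
  B vs C: C wins 3–2.
  B vs D: D wins 3–2.
  C vs D: D wins 3–2.
Copeland scores (wins − losses):
  A: 0 − 3 = -3
  B: 1 − 2 = -1
  C: 2 − 1 = 1
  D: 3 − 0 = 3
D has the best Copeland score.

D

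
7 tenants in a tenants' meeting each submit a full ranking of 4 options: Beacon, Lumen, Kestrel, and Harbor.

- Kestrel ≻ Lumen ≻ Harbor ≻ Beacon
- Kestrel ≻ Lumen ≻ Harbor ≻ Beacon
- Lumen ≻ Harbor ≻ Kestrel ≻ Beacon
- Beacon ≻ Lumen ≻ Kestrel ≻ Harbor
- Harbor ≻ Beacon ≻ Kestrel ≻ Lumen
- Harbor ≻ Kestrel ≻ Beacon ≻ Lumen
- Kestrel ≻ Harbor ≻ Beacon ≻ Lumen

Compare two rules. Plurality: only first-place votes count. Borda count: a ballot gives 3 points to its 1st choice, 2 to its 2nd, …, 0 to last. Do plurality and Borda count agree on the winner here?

Yes

Plurality first-place counts: Beacon 1, Lumen 1, Kestrel 3, Harbor 2 → Kestrel.
Borda totals: Beacon 7, Lumen 9, Kestrel 14, Harbor 12 → Kestrel.
The two rules agree on Kestrel.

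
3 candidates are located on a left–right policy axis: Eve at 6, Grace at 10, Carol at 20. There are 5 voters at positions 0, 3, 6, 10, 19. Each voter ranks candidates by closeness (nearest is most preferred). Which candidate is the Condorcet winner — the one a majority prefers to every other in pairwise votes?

With single-peaked preferences on a line, the Condorcet winner is the candidate closest to the median voter.
The median voter (position 6) is closest to Eve at 6.
Check: Eve vs Grace — voters closer to Eve: 3 of 5.

Eve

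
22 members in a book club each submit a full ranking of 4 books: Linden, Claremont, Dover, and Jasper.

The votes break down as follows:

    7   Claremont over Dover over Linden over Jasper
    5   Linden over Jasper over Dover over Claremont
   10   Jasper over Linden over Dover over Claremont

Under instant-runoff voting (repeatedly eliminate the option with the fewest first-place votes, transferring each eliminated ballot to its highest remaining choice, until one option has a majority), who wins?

Jasper

Round 1: Jasper 10, Claremont 7, Linden 5, Dover 0. Dover has the fewest and is eliminated.
Round 2: Jasper 10, Claremont 7, Linden 5. Linden has the fewest and is eliminated.
Round 3: Jasper 15, Claremont 7. Jasper has a majority.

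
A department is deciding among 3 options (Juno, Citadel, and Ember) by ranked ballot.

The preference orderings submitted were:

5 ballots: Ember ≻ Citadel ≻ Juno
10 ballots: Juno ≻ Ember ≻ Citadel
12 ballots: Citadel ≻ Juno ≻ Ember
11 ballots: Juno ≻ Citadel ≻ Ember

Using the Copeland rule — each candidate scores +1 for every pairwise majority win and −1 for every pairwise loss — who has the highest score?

Juno

Pairwise results:
  Juno vs Citadel: Juno wins 21–17.
  Juno vs Ember: Juno wins 33–5.
  Citadel vs Ember: Citadel wins 23–15.
Copeland scores (wins − losses):
  Juno: 2 − 0 = 2
  Citadel: 1 − 1 = 0
  Ember: 0 − 2 = -2
Juno has the best Copeland score.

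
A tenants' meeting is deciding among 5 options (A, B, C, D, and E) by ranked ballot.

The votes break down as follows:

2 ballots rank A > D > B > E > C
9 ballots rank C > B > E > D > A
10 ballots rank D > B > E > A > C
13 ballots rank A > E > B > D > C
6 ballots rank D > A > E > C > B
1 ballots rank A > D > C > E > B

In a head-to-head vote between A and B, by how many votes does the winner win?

Ballots ranking A above B: 2+13+6+1 = 22.
Ballots ranking B above A: 9+10 = 19.
A wins 22–19, a margin of 3.

3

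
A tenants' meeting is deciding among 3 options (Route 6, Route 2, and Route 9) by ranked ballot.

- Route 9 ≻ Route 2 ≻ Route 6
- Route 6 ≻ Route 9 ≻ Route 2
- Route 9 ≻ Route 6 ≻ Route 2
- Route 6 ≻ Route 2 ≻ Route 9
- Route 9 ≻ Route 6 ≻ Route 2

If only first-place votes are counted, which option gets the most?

Route 9

First-place vote totals:
  Route 6: 2
  Route 2: 0
  Route 9: 3
Route 9 has the most first-place votes.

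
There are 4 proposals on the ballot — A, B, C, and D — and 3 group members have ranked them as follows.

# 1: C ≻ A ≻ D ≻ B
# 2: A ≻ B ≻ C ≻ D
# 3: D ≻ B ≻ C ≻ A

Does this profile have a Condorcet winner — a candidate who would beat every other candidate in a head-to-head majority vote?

No

Head-to-head results (3 voters total):
A vs B: A wins 2–1.
A vs C: C wins 2–1.
A vs D: A wins 2–1.
B vs C: B wins 2–1.
B vs D: D wins 2–1.
C vs D: C wins 2–1.
No candidate beats all others: A beats B beats C beats A, a majority cycle.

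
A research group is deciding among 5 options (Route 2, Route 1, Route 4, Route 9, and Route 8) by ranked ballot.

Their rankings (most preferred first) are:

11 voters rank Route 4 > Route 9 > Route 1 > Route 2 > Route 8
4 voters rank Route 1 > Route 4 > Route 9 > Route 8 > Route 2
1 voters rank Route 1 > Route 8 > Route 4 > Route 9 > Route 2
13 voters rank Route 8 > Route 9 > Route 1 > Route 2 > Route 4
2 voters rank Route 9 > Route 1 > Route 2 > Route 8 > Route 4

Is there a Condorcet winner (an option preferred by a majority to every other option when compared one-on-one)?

No

Head-to-head results (31 voters total):
Route 2 vs Route 1: Route 1 wins 31–0.
Route 2 vs Route 4: Route 4 wins 16–15.
Route 2 vs Route 9: Route 9 wins 31–0.
Route 2 vs Route 8: Route 8 wins 18–13.
Route 1 vs Route 4: Route 1 wins 20–11.
Route 1 vs Route 9: Route 9 wins 26–5.
Route 1 vs Route 8: Route 1 wins 18–13.
Route 4 vs Route 9: Route 4 wins 16–15.
Route 4 vs Route 8: Route 8 wins 16–15.
Route 9 vs Route 8: Route 9 wins 17–14.
No candidate beats all others: Route 1 beats Route 4 beats Route 9 beats Route 1, a majority cycle.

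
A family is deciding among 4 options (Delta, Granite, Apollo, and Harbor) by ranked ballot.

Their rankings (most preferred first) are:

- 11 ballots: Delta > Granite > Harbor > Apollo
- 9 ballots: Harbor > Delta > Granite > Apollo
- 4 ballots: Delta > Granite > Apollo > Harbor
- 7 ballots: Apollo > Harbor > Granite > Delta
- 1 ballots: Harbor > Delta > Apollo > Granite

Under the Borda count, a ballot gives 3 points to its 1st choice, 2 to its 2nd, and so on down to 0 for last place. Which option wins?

Borda scores:
  Delta: 11·3 + 9·2 + 4·3 + 7·0 + 2 = 65
  Granite: 11·2 + 9·1 + 4·2 + 7·1 + 0 = 46
  Apollo: 11·0 + 9·0 + 4·1 + 7·3 + 1 = 26
  Harbor: 11·1 + 9·3 + 4·0 + 7·2 + 3 = 55
Delta has the highest total.

Delta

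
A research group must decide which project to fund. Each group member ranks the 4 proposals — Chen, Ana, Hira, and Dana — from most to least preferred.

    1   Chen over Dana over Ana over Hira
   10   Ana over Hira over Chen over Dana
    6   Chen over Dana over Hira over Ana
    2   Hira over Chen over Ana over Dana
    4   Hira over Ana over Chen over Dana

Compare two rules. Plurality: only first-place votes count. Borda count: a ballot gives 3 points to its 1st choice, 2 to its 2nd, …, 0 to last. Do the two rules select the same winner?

Plurality first-place counts: Chen 7, Ana 10, Hira 6, Dana 0 → Ana.
Borda totals: Chen 39, Ana 41, Hira 44, Dana 14 → Hira.
The two rules disagree: plurality picks Ana, Borda picks Hira.

No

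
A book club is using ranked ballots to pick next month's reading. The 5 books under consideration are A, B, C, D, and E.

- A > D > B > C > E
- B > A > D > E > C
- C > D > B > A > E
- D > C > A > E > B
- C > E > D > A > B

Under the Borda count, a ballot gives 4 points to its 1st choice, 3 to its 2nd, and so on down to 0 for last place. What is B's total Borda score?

8

Borda scores:
  A: 4 + 3 + 1 + 2 + 1 = 11
  B: 2 + 4 + 2 + 0 + 0 = 8
  C: 1 + 0 + 4 + 3 + 4 = 12
  D: 3 + 2 + 3 + 4 + 2 = 14
  E: 0 + 1 + 0 + 1 + 3 = 5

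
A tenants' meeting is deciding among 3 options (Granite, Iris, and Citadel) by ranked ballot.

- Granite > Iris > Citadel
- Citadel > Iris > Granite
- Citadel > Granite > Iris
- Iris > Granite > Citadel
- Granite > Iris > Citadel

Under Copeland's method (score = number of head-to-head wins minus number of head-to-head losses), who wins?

Pairwise results:
  Granite vs Iris: Granite wins 3–2.
  Granite vs Citadel: Granite wins 3–2.
  Iris vs Citadel: Iris wins 3–2.
Copeland scores (wins − losses):
  Granite: 2 − 0 = 2
  Iris: 1 − 1 = 0
  Citadel: 0 − 2 = -2
Granite has the best Copeland score.

Granite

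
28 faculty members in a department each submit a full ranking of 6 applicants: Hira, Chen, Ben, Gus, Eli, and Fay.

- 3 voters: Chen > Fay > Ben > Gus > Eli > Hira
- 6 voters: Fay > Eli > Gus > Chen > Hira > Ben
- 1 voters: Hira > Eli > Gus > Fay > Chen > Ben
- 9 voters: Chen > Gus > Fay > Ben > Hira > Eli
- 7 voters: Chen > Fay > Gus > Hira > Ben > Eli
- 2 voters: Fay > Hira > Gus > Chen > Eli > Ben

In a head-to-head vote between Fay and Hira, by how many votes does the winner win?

26

Ballots ranking Fay above Hira: 3+6+9+7+2 = 27.
Ballots ranking Hira above Fay: 1.
Fay wins 27–1, a margin of 26.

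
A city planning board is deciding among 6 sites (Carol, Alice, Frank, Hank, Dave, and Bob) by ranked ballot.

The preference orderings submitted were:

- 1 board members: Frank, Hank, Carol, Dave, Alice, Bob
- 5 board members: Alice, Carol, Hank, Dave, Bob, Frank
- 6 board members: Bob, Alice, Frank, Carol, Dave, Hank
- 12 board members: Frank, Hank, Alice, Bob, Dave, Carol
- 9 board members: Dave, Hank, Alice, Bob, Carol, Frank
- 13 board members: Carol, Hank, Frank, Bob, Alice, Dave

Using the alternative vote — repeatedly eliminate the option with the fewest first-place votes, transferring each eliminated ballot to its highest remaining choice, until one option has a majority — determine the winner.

Round 1: Carol 13, Frank 13, Dave 9, Bob 6, Alice 5, Hank 0. Hank has the fewest and is eliminated.
Round 2: Carol 13, Frank 13, Dave 9, Bob 6, Alice 5. Alice has the fewest and is eliminated.
Round 3: Carol 18, Frank 13, Dave 9, Bob 6. Bob has the fewest and is eliminated.
Round 4: Frank 19, Carol 18, Dave 9. Dave has the fewest and is eliminated.
Round 5: Carol 27, Frank 19. Carol has a majority.

Carol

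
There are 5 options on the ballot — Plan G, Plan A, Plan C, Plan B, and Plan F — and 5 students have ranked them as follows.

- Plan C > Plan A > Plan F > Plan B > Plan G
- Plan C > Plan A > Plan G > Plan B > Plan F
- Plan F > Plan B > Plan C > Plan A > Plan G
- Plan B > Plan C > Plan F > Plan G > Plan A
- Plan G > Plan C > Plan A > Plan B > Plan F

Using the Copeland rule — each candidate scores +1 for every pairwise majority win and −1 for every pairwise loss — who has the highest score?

Plan C

Pairwise results:
  Plan G vs Plan A: Plan A wins 3–2.
  Plan G vs Plan C: Plan C wins 4–1.
  Plan G vs Plan B: Plan B wins 3–2.
  Plan G vs Plan F: Plan F wins 3–2.
  Plan A vs Plan C: Plan C wins 5–0.
  Plan A vs Plan B: Plan A wins 3–2.
  Plan A vs Plan F: Plan A wins 3–2.
  Plan C vs Plan B: Plan C wins 3–2.
  Plan C vs Plan F: Plan C wins 4–1.
  Plan B vs Plan F: Plan B wins 3–2.
Copeland scores (wins − losses):
  Plan G: 0 − 4 = -4
  Plan A: 3 − 1 = 2
  Plan C: 4 − 0 = 4
  Plan B: 2 − 2 = 0
  Plan F: 1 − 3 = -2
Plan C has the best Copeland score.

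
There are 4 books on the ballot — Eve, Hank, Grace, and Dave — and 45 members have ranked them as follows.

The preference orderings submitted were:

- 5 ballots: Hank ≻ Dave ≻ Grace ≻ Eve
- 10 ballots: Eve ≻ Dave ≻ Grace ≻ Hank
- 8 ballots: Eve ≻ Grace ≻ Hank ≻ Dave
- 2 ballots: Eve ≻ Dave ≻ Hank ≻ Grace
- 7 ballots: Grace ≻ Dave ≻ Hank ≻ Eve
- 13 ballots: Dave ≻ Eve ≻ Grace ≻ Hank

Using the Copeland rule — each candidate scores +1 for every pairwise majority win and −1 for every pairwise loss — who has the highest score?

Dave

Pairwise results:
  Eve vs Hank: Eve wins 33–12.
  Eve vs Grace: Eve wins 33–12.
  Eve vs Dave: Dave wins 25–20.
  Hank vs Grace: Grace wins 38–7.
  Hank vs Dave: Dave wins 32–13.
  Grace vs Dave: Dave wins 30–15.
Copeland scores (wins − losses):
  Eve: 2 − 1 = 1
  Hank: 0 − 3 = -3
  Grace: 1 − 2 = -1
  Dave: 3 − 0 = 3
Dave has the best Copeland score.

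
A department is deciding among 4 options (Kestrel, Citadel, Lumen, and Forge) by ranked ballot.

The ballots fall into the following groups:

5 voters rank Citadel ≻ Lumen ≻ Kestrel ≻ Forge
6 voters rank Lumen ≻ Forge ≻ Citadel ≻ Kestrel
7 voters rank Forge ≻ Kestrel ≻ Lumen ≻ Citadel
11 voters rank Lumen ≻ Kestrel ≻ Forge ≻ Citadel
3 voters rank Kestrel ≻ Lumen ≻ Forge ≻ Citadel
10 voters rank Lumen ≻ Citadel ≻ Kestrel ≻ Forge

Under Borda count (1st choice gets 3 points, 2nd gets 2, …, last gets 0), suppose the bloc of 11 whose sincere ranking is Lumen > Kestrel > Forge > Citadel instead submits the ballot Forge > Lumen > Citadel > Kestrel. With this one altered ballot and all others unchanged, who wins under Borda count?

Lumen

Borda totals with the altered ballot: Kestrel 38, Citadel 52, Lumen 93, Forge 69.
The winner is unchanged: still Lumen.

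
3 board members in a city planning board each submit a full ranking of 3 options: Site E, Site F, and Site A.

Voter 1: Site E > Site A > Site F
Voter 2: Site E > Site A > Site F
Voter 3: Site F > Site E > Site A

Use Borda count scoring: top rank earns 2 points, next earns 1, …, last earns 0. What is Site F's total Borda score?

2

Borda scores:
  Site E: 2 + 2 + 1 = 5
  Site F: 0 + 0 + 2 = 2
  Site A: 1 + 1 + 0 = 2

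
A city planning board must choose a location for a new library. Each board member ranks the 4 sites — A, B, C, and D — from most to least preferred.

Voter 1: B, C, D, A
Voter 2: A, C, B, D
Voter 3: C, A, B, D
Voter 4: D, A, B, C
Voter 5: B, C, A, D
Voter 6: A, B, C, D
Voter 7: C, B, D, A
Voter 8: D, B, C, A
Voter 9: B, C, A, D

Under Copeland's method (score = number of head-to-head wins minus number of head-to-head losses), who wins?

Pairwise results:
  A vs B: B wins 5–4.
  A vs C: C wins 6–3.
  A vs D: A wins 5–4.
  B vs C: B wins 6–3.
  B vs D: B wins 7–2.
  C vs D: C wins 7–2.
Copeland scores (wins − losses):
  A: 1 − 2 = -1
  B: 3 − 0 = 3
  C: 2 − 1 = 1
  D: 0 − 3 = -3
B has the best Copeland score.

B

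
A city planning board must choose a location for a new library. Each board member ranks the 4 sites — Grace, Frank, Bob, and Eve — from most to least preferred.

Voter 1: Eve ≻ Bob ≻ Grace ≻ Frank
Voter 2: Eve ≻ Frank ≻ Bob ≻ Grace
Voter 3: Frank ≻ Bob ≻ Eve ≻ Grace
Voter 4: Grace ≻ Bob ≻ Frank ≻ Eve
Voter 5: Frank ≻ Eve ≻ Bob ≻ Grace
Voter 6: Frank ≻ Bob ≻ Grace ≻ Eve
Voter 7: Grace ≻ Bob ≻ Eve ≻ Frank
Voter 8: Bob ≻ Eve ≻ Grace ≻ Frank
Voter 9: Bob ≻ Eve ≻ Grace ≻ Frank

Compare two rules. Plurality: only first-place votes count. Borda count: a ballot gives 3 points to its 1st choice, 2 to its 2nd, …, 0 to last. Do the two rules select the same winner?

Plurality first-place counts: Grace 2, Frank 3, Bob 2, Eve 2 → Frank.
Borda totals: Grace 10, Frank 12, Bob 18, Eve 14 → Bob.
The two rules disagree: plurality picks Frank, Borda picks Bob.

No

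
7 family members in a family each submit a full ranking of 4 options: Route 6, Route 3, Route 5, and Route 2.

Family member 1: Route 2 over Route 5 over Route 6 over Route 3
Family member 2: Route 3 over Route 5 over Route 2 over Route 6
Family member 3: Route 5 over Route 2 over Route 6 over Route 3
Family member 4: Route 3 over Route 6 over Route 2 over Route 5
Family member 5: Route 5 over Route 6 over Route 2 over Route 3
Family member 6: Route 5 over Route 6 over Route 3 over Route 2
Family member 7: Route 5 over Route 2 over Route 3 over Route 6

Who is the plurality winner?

First-place vote totals:
  Route 6: 0
  Route 3: 2
  Route 5: 4
  Route 2: 1
Route 5 has the most first-place votes.

Route 5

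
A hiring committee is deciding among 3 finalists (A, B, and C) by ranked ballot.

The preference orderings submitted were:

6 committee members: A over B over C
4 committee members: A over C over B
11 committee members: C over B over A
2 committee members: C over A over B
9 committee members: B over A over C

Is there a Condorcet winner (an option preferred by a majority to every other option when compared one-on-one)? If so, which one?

There is no Condorcet winner

Head-to-head results (32 voters total):
A vs B: B wins 20–12.
A vs C: A wins 19–13.
B vs C: C wins 17–15.
No candidate beats all others: A beats C beats B beats A, a majority cycle.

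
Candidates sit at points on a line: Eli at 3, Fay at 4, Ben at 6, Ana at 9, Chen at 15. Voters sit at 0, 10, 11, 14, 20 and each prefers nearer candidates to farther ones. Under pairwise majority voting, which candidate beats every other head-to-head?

With single-peaked preferences on a line, the Condorcet winner is the candidate closest to the median voter.
The median voter (position 11) is closest to Ana at 9.
Check: Ana vs Fay — voters closer to Ana: 4 of 5.

Ana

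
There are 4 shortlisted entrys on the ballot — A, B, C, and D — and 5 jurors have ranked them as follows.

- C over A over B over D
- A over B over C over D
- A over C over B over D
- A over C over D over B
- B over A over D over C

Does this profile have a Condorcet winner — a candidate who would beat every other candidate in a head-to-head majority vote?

Head-to-head results (5 voters total):
A vs B: A wins 4–1.
A vs C: A wins 4–1.
A vs D: A wins 5–0.
B vs C: C wins 3–2.
B vs D: B wins 4–1.
C vs D: C wins 4–1.
A beats each rival — B (4–1), C (4–1), D (5–0) — so A is the Condorcet winner.

Yes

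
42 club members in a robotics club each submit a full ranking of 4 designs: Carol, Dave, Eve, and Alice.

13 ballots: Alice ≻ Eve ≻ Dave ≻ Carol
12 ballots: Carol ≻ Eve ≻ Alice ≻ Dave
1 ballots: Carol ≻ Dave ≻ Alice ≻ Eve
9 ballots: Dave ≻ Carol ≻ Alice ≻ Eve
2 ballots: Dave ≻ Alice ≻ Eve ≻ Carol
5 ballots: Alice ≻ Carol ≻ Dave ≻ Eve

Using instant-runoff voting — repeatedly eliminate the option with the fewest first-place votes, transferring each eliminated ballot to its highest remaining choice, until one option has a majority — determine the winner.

Round 1: Alice 18, Carol 13, Dave 11, Eve 0. Eve has the fewest and is eliminated.
Round 2: Alice 18, Carol 13, Dave 11. Dave has the fewest and is eliminated.
Round 3: Carol 22, Alice 20. Carol has a majority.

Carol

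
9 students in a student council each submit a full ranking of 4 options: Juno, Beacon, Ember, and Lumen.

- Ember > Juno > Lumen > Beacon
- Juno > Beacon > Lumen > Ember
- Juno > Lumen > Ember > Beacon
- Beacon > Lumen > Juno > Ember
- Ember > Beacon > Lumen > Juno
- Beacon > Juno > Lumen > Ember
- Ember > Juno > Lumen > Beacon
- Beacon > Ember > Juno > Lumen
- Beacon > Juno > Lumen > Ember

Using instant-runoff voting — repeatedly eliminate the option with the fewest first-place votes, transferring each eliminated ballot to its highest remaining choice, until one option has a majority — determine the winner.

Beacon

Round 1: Beacon 4, Ember 3, Juno 2, Lumen 0. Lumen has the fewest and is eliminated.
Round 2: Beacon 4, Ember 3, Juno 2. Juno has the fewest and is eliminated.
Round 3: Beacon 5, Ember 4. Beacon has a majority.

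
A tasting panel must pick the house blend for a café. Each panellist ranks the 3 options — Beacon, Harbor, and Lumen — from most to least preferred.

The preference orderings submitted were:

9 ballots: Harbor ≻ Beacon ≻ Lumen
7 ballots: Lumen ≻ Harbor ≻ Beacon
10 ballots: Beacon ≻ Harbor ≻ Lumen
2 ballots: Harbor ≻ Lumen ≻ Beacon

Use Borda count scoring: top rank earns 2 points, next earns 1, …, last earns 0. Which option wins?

Harbor

Borda scores:
  Beacon: 9·1 + 7·0 + 10·2 + 2·0 = 29
  Harbor: 9·2 + 7·1 + 10·1 + 2·2 = 39
  Lumen: 9·0 + 7·2 + 10·0 + 2·1 = 16
Harbor has the highest total.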